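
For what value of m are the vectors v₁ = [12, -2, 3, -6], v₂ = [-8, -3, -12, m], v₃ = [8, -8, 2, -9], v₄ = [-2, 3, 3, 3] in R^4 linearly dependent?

m = 3/4

The set is linearly dependent precisely when det[v₁; v₂; v₃; v₄] = 0.
Cofactor expansion gives det = 210 - 280*m.
Solving 210 - 280*m = 0 yields m = 3/4.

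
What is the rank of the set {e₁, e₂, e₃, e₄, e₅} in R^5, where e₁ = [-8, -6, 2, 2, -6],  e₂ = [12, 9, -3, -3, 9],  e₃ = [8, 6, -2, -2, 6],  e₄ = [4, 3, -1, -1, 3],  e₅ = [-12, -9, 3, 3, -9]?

rank 1

Row-reduce the 5×5 matrix with these as rows.
There is 1 pivot column, so rank = 1.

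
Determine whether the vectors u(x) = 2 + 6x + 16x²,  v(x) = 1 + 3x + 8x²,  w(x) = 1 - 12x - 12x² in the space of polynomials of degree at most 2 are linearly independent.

linearly dependent

Write each element as a coordinate vector in ℝ³ using {1, x, x²}.
One vector is a scalar multiple of another, so the set is dependent.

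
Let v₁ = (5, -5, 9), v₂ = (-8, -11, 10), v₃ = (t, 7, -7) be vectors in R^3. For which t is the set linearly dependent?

The vectors are dependent exactly when the determinant of the matrix with rows v₁, v₂, v₃ vanishes.
Cofactor expansion gives det = 49*t - 189.
This vanishes exactly when t = 27/7.

t = 27/7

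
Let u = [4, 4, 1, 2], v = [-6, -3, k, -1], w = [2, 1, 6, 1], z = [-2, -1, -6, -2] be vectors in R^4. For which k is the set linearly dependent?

The vectors are dependent exactly when the determinant of the matrix with rows u, v, w, z vanishes.
Cofactor expansion gives det = -4*k - 72.
Solving -4*k - 72 = 0 yields k = -18.

k = -18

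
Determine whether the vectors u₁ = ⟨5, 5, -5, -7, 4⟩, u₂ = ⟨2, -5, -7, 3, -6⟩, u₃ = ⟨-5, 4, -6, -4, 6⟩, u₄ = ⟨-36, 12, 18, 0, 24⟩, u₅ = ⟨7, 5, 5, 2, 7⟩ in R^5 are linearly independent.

The matrix [u₁|u₂|u₃|u₄|u₅] has determinant 0.
A zero determinant means the columns are linearly dependent.
Indeed 3u₁ + 3u₂ - 3u₃ + u₄ = 0.

linearly dependent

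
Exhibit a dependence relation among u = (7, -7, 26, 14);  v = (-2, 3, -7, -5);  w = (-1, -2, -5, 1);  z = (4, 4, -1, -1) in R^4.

u + 3v + w = 0

Set up α₁u + … + α₄z = 0 and solve the homogeneous system.
One solution (up to scaling) is (1, 3, 1, 0).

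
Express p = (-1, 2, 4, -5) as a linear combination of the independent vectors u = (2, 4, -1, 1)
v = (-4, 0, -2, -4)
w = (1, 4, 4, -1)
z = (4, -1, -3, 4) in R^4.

Set up the augmented matrix [u | v | w | z | p] and row-reduce.
Back-substitution yields (α₁, …, α₄) = (-2, 2, 3, 2).

p = -2u + 2v + 3w + 2z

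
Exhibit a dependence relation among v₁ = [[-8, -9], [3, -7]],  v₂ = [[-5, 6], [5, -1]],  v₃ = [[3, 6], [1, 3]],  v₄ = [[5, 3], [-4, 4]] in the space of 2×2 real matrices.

v₁ + v₃ + v₄ = 0

Take coordinates with respect to {E₁₁, E₁₂, E₂₁, E₂₂}.
Set up α₁v₁ + … + α₄v₄ = 0 and solve the homogeneous system.
A generator of the null space is (1, 0, 1, 1).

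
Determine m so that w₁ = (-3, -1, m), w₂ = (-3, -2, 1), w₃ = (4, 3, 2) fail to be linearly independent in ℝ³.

Place the vectors as rows of a 3×3 matrix; dependence ⇔ determinant zero.
Expanding, det = 11 - m.
Solving 11 - m = 0 yields m = 11.

m = 11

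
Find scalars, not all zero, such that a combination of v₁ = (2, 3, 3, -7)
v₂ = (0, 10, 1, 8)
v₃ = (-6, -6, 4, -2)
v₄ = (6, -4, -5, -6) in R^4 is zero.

Row-reduce the matrix with v₁, v₂, v₃, v₄ as columns; the null space gives the coefficients.
A generator of the null space is (0, 1, 1, 1).

v₂ + v₃ + v₄ = 0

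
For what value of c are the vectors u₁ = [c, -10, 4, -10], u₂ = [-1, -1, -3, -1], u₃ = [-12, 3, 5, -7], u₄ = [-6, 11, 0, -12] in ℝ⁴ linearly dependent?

c = -35

The vectors are dependent exactly when the determinant of the matrix with rows u₁, u₂, u₃, u₄ vanishes.
Expanding, det = 238*c + 8330.
Setting this to zero gives c = -35.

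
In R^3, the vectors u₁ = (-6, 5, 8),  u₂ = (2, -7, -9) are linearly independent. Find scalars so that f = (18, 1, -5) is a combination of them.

f = -4u₁ - 3u₂

Write f = α₁u₁ + α₂u₂ and equate components.
Row-reducing the augmented matrix gives the unique coefficients (α₁, α₂) = (-4, -3).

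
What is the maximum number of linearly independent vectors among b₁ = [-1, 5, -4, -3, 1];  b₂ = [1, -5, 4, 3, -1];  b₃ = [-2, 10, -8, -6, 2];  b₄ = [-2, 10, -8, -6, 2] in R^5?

Form the matrix with b₁, b₂, b₃, b₄ as columns and reduce.
Reduction leaves 1 leading entry, giving rank 1.

1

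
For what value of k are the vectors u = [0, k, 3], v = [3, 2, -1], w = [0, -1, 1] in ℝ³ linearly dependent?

Dependence holds iff the 3×3 matrix [u v w] is singular.
Cofactor expansion gives det = -3*k - 9.
This vanishes exactly when k = -3.

k = -3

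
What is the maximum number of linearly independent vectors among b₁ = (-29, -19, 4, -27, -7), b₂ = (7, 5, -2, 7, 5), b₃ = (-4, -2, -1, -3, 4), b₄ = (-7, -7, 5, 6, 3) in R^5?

3

Form the matrix with b₁, b₂, b₃, b₄ as columns and reduce.
The echelon form has 3 nonzero rows, so the rank is 3.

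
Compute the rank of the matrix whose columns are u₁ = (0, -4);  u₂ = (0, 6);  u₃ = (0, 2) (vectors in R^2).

Apply Gaussian elimination to the matrix whose rows are u₁, u₂, u₃.
Reduction leaves 1 leading entry, giving rank 1.
(With 3 elements in a 2-dimensional space the rank is at most 2.)

1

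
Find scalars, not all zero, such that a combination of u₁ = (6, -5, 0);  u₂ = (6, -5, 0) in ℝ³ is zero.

Write the vectors as columns of a matrix and find a nonzero vector in its null space.
The free variable yields coefficients (1, -1) (any nonzero multiple also works).

u₁ - u₂ = 0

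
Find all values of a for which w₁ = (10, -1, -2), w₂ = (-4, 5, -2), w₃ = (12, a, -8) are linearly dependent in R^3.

a = 8

Place the vectors as rows of a 3×3 matrix; dependence ⇔ determinant zero.
Expanding, det = 28*a - 224.
Solving 28*a - 224 = 0 yields a = 8.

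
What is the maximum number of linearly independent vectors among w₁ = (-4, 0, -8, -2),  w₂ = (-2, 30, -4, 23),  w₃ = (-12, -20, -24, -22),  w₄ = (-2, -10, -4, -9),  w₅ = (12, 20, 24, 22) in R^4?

2

Row-reduce the 5×4 matrix with these as rows.
The echelon form has 2 nonzero rows, so the rank is 2.
(With 5 elements in a 4-dimensional space the rank is at most 4.)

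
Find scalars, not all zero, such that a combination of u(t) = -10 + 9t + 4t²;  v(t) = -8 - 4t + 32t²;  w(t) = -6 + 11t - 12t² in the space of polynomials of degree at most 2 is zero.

Take coordinates with respect to {1, t, t²}.
Set up α₁u + … + α₃w = 0 and solve the homogeneous system.
The free variable yields coefficients (2, -1, -2) (any nonzero multiple also works).

2u - v - 2w = 0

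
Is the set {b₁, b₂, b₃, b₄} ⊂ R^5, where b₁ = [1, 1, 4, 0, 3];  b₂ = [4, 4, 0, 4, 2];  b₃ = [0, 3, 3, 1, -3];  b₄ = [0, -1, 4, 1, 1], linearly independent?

Place the vectors as rows of a 4×5 matrix and reduce to echelon form.
The reduction yields 4 nonzero rows, so the rank is 4.
Since rank = 4 (the number of vectors), the set is linearly independent.

linearly independent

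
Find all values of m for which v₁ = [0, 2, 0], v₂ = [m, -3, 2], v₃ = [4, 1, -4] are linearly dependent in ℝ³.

m = -2

Place the vectors as rows of a 3×3 matrix; dependence ⇔ determinant zero.
Cofactor expansion gives det = 8*m + 16.
Setting this to zero gives m = -2.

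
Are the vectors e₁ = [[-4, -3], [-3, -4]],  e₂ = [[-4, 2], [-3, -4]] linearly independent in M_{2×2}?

Take coordinates with respect to the standard basis {E₁₁, E₁₂, E₂₁, E₂₂}.
Place the vectors as rows of a 2×4 matrix and reduce to echelon form.
The reduction yields 2 nonzero rows, so the rank is 2.
Since rank = 2 (the number of vectors), the set is linearly independent.

linearly independent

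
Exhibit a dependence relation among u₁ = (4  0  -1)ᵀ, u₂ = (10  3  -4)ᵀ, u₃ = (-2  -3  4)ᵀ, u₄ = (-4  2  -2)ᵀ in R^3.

Solve the homogeneous system with u₁, u₂, u₃, u₄ as columns by row-reducing the coefficient matrix.
The free variable yields coefficients (2, 1, 3, 3) (any nonzero multiple also works).

2u₁ + u₂ + 3u₃ + 3u₄ = 0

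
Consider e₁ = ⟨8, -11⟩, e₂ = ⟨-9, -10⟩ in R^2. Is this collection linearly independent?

linearly independent

The matrix [e₁|e₂] has determinant -179.
A nonzero determinant means the columns are linearly independent.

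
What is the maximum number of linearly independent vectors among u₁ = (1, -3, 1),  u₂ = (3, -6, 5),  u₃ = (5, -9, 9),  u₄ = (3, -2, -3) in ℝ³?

Put the 3×4 matrix [u₁|u₂|u₃|u₄] into echelon form.
There are 3 pivot columns, so rank = 3.
(With 4 elements in a 3-dimensional space the rank is at most 3.)

3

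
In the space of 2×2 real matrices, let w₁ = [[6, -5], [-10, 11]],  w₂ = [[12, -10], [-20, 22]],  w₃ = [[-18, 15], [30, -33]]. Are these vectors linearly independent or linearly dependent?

linearly dependent

Take coordinates with respect to the standard basis {E₁₁, E₁₂, E₂₁, E₂₂}.
Place the vectors as rows of a 3×4 matrix and reduce to echelon form.
The reduction yields 1 nonzero row, so the rank is 1.
Since rank 1 < 3, the set is linearly dependent.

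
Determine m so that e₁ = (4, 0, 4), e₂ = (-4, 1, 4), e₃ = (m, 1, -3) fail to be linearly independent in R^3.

m = -11

The set is linearly dependent precisely when det[e₁; e₂; e₃] = 0.
Expanding, det = -4*m - 44.
Solving -4*m - 44 = 0 yields m = -11.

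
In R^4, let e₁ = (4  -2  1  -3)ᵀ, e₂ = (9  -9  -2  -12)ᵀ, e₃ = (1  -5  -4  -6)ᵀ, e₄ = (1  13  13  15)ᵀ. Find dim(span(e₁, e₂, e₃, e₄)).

2

Form the matrix with e₁, e₂, e₃, e₄ as columns and reduce.
Exactly 2 pivots survive; hence the rank is 2.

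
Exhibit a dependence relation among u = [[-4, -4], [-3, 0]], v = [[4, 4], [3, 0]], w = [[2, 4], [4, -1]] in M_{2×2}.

Take coordinates with respect to {E₁₁, E₁₂, E₂₁, E₂₂}.
Solve the homogeneous system with u, v, w as columns by row-reducing the coefficient matrix.
A generator of the null space is (1, 1, 0).

u + v = 0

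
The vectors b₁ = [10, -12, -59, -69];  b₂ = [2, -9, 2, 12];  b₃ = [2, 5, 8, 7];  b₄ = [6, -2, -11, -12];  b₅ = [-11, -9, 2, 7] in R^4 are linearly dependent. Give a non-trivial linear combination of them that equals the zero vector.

Set up α₁b₁ + … + α₅b₅ = 0 and solve the homogeneous system.
One solution (up to scaling) is (1, 1, 3, -3, 0).

b₁ + b₂ + 3b₃ - 3b₄ = 0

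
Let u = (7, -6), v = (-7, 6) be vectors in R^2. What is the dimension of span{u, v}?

dim = 1

Form the matrix with u, v as columns and reduce.
The echelon form has 1 nonzero row, so the rank is 1.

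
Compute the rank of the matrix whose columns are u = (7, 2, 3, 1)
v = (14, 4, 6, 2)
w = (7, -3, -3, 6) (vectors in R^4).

Apply Gaussian elimination to the matrix whose rows are u, v, w.
There are 2 pivot columns, so rank = 2.

rank 2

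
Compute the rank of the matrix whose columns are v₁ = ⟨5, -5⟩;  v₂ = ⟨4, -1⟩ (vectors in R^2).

Put the 2×2 matrix [v₁|v₂] into echelon form.
Exactly 2 pivots survive; hence the rank is 2.

rank 2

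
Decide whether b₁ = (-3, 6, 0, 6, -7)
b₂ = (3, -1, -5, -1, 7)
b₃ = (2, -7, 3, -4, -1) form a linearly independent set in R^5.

linearly independent

Place the vectors as rows of a 3×5 matrix and reduce to echelon form.
The reduction yields 3 nonzero rows, so the rank is 3.
Since rank = 3 (the number of vectors), the set is linearly independent.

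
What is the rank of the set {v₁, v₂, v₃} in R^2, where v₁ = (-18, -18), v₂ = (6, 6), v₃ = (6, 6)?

Form the matrix with v₁, v₂, v₃ as columns and reduce.
Exactly 1 pivot survives; hence the rank is 1.
(With 3 elements in a 2-dimensional space the rank is at most 2.)

1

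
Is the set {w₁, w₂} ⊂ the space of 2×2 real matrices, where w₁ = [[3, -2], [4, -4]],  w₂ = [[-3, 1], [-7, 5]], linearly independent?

linearly independent

Write each element as a coordinate vector in ℝ⁴ using {E₁₁, E₁₂, E₂₁, E₂₂}.
Row-reduce the matrix whose columns are w₁, w₂.
The reduction yields 2 nonzero rows, so the rank is 2.
Since rank = 2 (the number of vectors), the set is linearly independent.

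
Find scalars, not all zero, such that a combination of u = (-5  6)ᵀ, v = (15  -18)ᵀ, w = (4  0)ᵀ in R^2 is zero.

3u + v = 0

Solve the homogeneous system with u, v, w as columns by row-reducing the coefficient matrix.
The free variable yields coefficients (3, 1, 0) (any nonzero multiple also works).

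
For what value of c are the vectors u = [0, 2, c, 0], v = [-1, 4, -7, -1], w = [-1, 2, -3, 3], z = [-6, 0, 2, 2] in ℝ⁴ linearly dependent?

c = -18/5

The vectors are dependent exactly when the determinant of the matrix with rows u, v, w, z vanishes.
The determinant works out to -80*c - 288.
Solving -80*c - 288 = 0 yields c = -18/5.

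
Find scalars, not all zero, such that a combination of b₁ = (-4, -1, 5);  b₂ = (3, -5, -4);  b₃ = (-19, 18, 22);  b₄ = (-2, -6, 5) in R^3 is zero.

Solve the homogeneous system with b₁, b₂, b₃, b₄ as columns by row-reducing the coefficient matrix.
The free variable yields coefficients (3, -3, -1, -1) (any nonzero multiple also works).

3b₁ - 3b₂ - b₃ - b₄ = 0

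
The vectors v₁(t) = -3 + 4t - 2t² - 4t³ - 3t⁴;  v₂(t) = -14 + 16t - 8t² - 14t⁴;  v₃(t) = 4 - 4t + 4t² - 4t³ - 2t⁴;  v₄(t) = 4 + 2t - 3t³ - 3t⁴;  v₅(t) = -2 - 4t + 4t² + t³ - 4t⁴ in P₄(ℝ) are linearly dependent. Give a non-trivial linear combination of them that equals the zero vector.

2v₁ - v₂ - 3v₃ + 2v₄ + 2v₅ = 0

Pass to coordinate vectors relative to the basis {1, t, …, t⁴}.
Write the vectors as columns of a matrix and find a nonzero vector in its null space.
The free variable yields coefficients (2, -1, -3, 2, 2) (any nonzero multiple also works).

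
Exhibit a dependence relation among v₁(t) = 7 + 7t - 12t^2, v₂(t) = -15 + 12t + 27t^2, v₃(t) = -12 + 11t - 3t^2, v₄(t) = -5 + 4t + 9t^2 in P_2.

Write each element as a vector in ℝ³ using {1, t, t^2}.
Row-reduce the matrix with v₁, v₂, v₃, v₄ as columns; the null space gives the coefficients.
The free variable yields coefficients (0, 1, 0, -3) (any nonzero multiple also works).

v₂ - 3v₄ = 0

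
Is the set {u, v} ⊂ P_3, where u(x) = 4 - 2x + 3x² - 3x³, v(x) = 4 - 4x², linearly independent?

Write each element as a coordinate vector in ℝ⁴ using {1, x, …, x³}.
Place the vectors as rows of a 2×4 matrix and reduce to echelon form.
The reduction yields 2 nonzero rows, so the rank is 2.
Since rank = 2 (the number of vectors), the set is linearly independent.

linearly independent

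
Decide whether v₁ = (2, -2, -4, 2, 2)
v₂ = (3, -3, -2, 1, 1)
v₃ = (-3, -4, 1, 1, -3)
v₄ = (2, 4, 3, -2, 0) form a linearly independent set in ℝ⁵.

Place the vectors as rows of a 4×5 matrix and reduce to echelon form.
The reduction yields 4 nonzero rows, so the rank is 4.
Since rank = 4 (the number of vectors), the set is linearly independent.

linearly independent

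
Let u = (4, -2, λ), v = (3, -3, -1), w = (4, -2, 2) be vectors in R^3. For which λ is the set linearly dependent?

λ = 2

Place the vectors as rows of a 3×3 matrix; dependence ⇔ determinant zero.
The determinant works out to 6*λ - 12.
Solving 6*λ - 12 = 0 yields λ = 2.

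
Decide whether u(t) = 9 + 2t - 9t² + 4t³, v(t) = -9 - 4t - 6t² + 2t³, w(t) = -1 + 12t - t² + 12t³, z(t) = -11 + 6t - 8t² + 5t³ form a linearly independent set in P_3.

linearly independent

Take coordinates with respect to the standard basis {1, t, …, t³}.
Place the vectors as rows of a 4×4 matrix and reduce to echelon form.
The reduction yields 4 nonzero rows, so the rank is 4.
Since rank = 4 (the number of vectors), the set is linearly independent.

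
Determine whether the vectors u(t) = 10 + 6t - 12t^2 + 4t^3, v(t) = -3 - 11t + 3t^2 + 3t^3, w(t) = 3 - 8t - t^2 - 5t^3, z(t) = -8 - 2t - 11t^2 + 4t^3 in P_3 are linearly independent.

linearly independent

Take coordinates with respect to the standard basis {1, t, …, t^3}.
Form the 4×4 matrix with these as columns; its determinant is 17882.
A nonzero determinant means the columns are linearly independent.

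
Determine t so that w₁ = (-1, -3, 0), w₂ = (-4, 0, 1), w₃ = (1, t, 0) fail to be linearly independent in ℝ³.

t = 3

The vectors are dependent exactly when the determinant of the matrix with rows w₁, w₂, w₃ vanishes.
Cofactor expansion gives det = t - 3.
Setting this to zero gives t = 3.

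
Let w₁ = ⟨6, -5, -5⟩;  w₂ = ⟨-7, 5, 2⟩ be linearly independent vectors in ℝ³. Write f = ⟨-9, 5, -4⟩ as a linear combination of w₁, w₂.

f = 2w₁ + 3w₂

Set up the augmented matrix [w₁ | w₂ | f] and row-reduce.
Row-reducing the augmented matrix gives the unique coefficients (c₁, c₂) = (2, 3).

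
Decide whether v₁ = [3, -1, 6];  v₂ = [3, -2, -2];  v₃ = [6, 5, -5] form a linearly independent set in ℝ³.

Form the 3×3 matrix with these as columns; its determinant is 219.
A nonzero determinant means the columns are linearly independent.

linearly independent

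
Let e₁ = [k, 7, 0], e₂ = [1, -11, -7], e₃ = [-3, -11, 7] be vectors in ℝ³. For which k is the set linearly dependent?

Place the vectors as rows of a 3×3 matrix; dependence ⇔ determinant zero.
Expanding, det = 98 - 154*k.
Solving 98 - 154*k = 0 yields k = 7/11.

k = 7/11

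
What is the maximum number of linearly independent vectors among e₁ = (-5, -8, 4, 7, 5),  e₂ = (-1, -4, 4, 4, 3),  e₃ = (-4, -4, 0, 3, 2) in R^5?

Row-reduce the 3×5 matrix with these as rows.
Reduction leaves 2 leading entries, giving rank 2.

2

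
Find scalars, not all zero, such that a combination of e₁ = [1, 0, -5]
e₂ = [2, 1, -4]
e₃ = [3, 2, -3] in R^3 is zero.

Solve the homogeneous system with e₁, e₂, e₃ as columns by row-reducing the coefficient matrix.
The free variable yields coefficients (1, -2, 1) (any nonzero multiple also works).

e₁ - 2e₂ + e₃ = 0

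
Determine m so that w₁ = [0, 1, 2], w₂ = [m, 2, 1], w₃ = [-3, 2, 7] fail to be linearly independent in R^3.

The vectors are dependent exactly when the determinant of the matrix with rows w₁, w₂, w₃ vanishes.
Expanding, det = 9 - 3*m.
Solving 9 - 3*m = 0 yields m = 3.

m = 3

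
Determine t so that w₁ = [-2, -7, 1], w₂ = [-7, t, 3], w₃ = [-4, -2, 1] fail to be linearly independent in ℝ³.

Place the vectors as rows of a 3×3 matrix; dependence ⇔ determinant zero.
The determinant works out to 2*t + 37.
Setting this to zero gives t = -37/2.

t = -37/2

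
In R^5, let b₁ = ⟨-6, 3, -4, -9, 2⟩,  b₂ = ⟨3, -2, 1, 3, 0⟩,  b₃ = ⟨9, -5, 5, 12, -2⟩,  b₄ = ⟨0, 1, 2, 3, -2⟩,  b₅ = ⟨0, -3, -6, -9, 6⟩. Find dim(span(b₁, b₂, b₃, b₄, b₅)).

2

Apply Gaussian elimination to the matrix whose rows are b₁, b₂, b₃, b₄, b₅.
There are 2 pivot columns, so rank = 2.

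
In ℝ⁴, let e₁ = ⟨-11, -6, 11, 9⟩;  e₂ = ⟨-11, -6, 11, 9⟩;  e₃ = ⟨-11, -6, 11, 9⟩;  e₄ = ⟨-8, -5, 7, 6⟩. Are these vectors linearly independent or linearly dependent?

Two of the vectors are equal, giving an immediate dependence.

linearly dependent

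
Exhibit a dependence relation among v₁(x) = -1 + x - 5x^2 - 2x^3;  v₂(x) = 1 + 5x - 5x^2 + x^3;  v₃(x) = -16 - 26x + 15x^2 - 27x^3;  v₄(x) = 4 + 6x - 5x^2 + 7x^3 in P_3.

Write each element as a vector in ℝ⁴ using {1, x, …, x^3}.
Write the vectors as columns of a matrix and find a nonzero vector in its null space.
A generator of the null space is (2, -2, -1, -3).

2v₁ - 2v₂ - v₃ - 3v₄ = 0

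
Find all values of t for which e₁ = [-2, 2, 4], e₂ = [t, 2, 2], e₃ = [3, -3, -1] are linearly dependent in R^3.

Dependence holds iff the 3×3 matrix [e₁ e₂ e₃] is singular.
Cofactor expansion gives det = -10*t - 20.
This vanishes exactly when t = -2.

t = -2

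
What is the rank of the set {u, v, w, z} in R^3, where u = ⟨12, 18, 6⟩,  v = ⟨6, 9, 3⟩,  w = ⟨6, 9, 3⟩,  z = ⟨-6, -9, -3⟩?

Row-reduce the 4×3 matrix with these as rows.
The echelon form has 1 nonzero row, so the rank is 1.
(With 4 elements in a 3-dimensional space the rank is at most 3.)

rank 1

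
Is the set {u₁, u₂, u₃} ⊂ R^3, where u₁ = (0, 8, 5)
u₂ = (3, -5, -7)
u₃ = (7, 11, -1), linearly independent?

Row-reduce the matrix whose columns are u₁, u₂, u₃.
The reduction yields 3 nonzero rows, so the rank is 3.
Since rank = 3 (the number of vectors), the set is linearly independent.

linearly independent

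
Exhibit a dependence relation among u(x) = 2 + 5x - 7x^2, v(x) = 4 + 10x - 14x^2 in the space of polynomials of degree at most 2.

2u - v = 0

Pass to coordinate vectors relative to the basis {1, x, x^2}.
Write the vectors as columns of a matrix and find a nonzero vector in its null space.
One solution (up to scaling) is (2, -1).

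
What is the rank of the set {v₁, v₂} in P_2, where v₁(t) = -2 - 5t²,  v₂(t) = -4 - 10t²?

1

Represent each element by its coordinate vector in ℝ³.
Apply Gaussian elimination to the matrix whose rows are v₁, v₂.
There is 1 pivot column, so rank = 1.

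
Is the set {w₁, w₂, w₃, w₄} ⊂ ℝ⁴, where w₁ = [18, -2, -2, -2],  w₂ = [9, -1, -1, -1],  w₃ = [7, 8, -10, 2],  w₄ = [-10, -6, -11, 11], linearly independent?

One vector is a scalar multiple of another, so the set is dependent.

linearly dependent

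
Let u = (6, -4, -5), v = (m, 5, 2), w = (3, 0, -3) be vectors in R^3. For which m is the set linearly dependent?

m = -13/4

Dependence holds iff the 3×3 matrix [u v w] is singular.
Cofactor expansion gives det = -12*m - 39.
Setting this to zero gives m = -13/4.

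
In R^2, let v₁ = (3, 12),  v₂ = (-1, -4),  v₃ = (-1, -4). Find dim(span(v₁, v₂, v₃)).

1

Row-reduce the 3×2 matrix with these as rows.
Exactly 1 pivot survives; hence the rank is 1.
(With 3 elements in a 2-dimensional space the rank is at most 2.)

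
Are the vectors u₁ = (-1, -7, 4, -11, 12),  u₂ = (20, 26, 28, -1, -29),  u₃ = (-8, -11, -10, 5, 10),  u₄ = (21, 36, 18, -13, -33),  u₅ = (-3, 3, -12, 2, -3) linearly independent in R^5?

linearly dependent

Row-reduce the matrix whose columns are u₁, u₂, u₃, u₄, u₅.
The reduction yields 3 nonzero rows, so the rank is 3.
Since rank 3 < 5, the set is linearly dependent.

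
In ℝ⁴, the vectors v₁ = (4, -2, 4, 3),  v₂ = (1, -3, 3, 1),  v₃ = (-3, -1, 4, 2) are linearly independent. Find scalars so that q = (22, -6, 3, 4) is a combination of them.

q = 3v₁ + v₂ - 3v₃

Since v₁, v₂, v₃ are independent, the coefficients expressing q are uniquely determined by a linear system.
The system has the unique solution (α₁, α₂, α₃) = (3, 1, -3).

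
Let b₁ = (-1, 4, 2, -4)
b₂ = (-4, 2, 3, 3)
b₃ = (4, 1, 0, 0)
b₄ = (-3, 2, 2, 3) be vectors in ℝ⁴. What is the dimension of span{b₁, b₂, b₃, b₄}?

Apply Gaussian elimination to the matrix whose rows are b₁, b₂, b₃, b₄.
Reduction leaves 4 leading entries, giving rank 4.

4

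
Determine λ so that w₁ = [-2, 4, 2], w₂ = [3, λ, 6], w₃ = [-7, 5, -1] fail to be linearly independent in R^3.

The set is linearly dependent precisely when det[w₁; w₂; w₃] = 0.
Cofactor expansion gives det = 16*λ - 66.
Solving 16*λ - 66 = 0 yields λ = 33/8.

λ = 33/8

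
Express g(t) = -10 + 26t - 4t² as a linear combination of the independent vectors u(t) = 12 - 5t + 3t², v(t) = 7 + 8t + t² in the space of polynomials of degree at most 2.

g = -2u + 2v

Take coordinate vectors relative to {1, t, t²}.
Since u, v are independent, the coefficients expressing g are uniquely determined by a linear system.
The system has the unique solution (a₁, a₂) = (-2, 2).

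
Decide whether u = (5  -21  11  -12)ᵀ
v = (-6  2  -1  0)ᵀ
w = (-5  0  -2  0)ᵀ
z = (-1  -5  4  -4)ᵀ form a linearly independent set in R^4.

linearly dependent

Form the 4×4 matrix with these as columns; its determinant is 0.
A zero determinant means the columns are linearly dependent.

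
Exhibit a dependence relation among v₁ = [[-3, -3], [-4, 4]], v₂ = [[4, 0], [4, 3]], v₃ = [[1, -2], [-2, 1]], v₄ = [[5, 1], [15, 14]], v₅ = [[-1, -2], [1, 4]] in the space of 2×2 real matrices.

v₁ + 3v₂ - 3v₃ - v₄ + v₅ = 0

Take coordinates with respect to {E₁₁, E₁₂, E₂₁, E₂₂}.
Write the vectors as columns of a matrix and find a nonzero vector in its null space.
The free variable yields coefficients (1, 3, -3, -1, 1) (any nonzero multiple also works).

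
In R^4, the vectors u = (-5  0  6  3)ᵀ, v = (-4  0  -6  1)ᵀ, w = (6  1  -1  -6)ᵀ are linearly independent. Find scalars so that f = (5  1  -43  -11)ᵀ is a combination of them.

Solve the system with u, v, w as columns and f as the right-hand side.
Row-reducing the augmented matrix gives the unique coefficients (a₁, a₂, a₃) = (-3, 4, 1).

f = -3u + 4v + w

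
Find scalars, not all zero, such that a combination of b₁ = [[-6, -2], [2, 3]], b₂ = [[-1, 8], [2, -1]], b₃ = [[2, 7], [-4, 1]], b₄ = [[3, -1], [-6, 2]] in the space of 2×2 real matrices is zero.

Pass to coordinate vectors relative to the basis {E₁₁, E₁₂, E₂₁, E₂₂}.
Set up α₁b₁ + … + α₄b₄ = 0 and solve the homogeneous system.
The free variable yields coefficients (0, 1, -1, 1) (any nonzero multiple also works).

b₂ - b₃ + b₄ = 0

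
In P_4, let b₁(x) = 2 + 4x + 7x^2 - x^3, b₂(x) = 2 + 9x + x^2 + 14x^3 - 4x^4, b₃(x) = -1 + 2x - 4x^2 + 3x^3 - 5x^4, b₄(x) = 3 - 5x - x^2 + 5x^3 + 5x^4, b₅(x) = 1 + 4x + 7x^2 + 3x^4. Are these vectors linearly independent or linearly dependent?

Take coordinates with respect to the standard basis {1, x, …, x^4}.
Form the 5×5 matrix with these as columns; its determinant is 0.
A zero determinant means the columns are linearly dependent.
Indeed b₂ - 3b₃ - b₄ - 2b₅ = 0.

linearly dependent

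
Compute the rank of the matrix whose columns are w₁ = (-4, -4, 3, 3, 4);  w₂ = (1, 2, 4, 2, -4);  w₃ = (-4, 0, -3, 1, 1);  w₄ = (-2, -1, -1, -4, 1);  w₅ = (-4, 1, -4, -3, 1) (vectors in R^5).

rank 5

Row-reduce the 5×5 matrix with these as rows.
The echelon form has 5 nonzero rows, so the rank is 5.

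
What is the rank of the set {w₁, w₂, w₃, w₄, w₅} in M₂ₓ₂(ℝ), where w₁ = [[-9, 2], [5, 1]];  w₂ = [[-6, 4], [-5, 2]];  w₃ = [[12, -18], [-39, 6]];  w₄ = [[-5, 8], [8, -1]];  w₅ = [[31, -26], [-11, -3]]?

Represent each element by its coordinate vector in ℝ⁴.
Put the 4×5 matrix [w₁|w₂|w₃|w₄|w₅] into echelon form.
Reduction leaves 3 leading entries, giving rank 3.
(With 5 elements in a 4-dimensional space the rank is at most 4.)

rank 3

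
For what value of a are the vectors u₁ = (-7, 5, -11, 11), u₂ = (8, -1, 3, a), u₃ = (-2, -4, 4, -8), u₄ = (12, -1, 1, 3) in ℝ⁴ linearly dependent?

a = -1/5

Dependence holds iff the 4×4 matrix [u₁ u₂ u₃ u₄] is singular.
The determinant works out to -300*a - 60.
Solving -300*a - 60 = 0 yields a = -1/5.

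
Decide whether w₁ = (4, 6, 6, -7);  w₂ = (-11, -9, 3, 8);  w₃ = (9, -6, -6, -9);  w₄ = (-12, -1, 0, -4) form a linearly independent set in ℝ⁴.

Place the vectors as rows of a 4×4 matrix and reduce to echelon form.
The reduction yields 4 nonzero rows, so the rank is 4.
Since rank = 4 (the number of vectors), the set is linearly independent.

linearly independent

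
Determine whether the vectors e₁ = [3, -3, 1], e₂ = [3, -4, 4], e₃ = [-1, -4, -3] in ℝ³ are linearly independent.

The matrix [e₁|e₂|e₃] has determinant 53.
A nonzero determinant means the columns are linearly independent.

linearly independent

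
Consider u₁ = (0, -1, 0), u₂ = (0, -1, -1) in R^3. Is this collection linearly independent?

linearly independent

Row-reduce the matrix whose columns are u₁, u₂.
The reduction yields 2 nonzero rows, so the rank is 2.
Since rank = 2 (the number of vectors), the set is linearly independent.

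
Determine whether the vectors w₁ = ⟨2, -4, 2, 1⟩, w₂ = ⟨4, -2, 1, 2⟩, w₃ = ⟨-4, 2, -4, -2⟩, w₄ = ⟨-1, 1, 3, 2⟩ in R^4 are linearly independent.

Place the vectors as rows of a 4×4 matrix and reduce to echelon form.
The reduction yields 4 nonzero rows, so the rank is 4.
Since rank = 4 (the number of vectors), the set is linearly independent.

linearly independent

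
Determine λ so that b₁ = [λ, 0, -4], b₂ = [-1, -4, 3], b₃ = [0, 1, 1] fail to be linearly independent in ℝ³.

λ = 4/7

The set is linearly dependent precisely when det[b₁; b₂; b₃] = 0.
Expanding, det = 4 - 7*λ.
This vanishes exactly when λ = 4/7.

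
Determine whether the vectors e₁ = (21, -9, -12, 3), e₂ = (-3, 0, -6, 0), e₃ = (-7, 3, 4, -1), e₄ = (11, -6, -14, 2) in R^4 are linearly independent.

Place the vectors as rows of a 4×4 matrix and reduce to echelon form.
The reduction yields 2 nonzero rows, so the rank is 2.
Since rank 2 < 4, the set is linearly dependent.
Indeed e₁ + 3e₃ = 0.

linearly dependent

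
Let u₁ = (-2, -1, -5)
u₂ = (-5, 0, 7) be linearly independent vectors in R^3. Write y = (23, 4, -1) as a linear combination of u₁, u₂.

Since u₁, u₂ are independent, the coefficients expressing y are uniquely determined by a linear system.
Back-substitution yields (α₁, α₂) = (-4, -3).

y = -4u₁ - 3u₂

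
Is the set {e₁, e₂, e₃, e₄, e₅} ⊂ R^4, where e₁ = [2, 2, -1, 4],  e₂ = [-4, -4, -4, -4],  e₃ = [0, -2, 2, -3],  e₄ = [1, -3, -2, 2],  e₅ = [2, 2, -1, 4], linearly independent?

There are 5 vectors in a 4-dimensional space, so they cannot be linearly independent.

linearly dependent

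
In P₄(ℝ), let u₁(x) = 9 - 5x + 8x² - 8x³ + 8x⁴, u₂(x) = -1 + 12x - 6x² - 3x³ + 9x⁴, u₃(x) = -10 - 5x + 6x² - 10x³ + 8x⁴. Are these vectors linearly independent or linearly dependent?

Write each element as a coordinate vector in ℝ⁵ using {1, x, …, x⁴}.
Place the vectors as rows of a 3×5 matrix and reduce to echelon form.
The reduction yields 3 nonzero rows, so the rank is 3.
Since rank = 3 (the number of vectors), the set is linearly independent.

linearly independent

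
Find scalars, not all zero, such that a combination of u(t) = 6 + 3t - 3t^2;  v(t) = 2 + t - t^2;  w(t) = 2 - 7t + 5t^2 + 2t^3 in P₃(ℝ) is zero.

u - 3v = 0

Pass to coordinate vectors relative to the basis {1, t, …, t^3}.
Set up α₁u + … + α₃w = 0 and solve the homogeneous system.
The free variable yields coefficients (1, -3, 0) (any nonzero multiple also works).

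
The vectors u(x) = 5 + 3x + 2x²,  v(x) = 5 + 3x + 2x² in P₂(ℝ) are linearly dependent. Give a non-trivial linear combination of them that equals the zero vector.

u - v = 0

Write each element as a vector in ℝ³ using {1, x, x²}.
Solve the homogeneous system with u, v as columns by row-reducing the coefficient matrix.
One solution (up to scaling) is (1, -1).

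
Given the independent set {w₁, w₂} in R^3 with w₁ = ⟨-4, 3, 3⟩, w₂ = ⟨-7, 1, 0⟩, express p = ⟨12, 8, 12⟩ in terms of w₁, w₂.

p = 4w₁ - 4w₂

Since w₁, w₂ are independent, the coefficients expressing p are uniquely determined by a linear system.
The system has the unique solution (α₁, α₂) = (4, -4).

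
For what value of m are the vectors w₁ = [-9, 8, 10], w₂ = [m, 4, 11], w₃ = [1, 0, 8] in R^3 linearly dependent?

The vectors are dependent exactly when the determinant of the matrix with rows w₁, w₂, w₃ vanishes.
Cofactor expansion gives det = -64*m - 240.
This vanishes exactly when m = -15/4.

m = -15/4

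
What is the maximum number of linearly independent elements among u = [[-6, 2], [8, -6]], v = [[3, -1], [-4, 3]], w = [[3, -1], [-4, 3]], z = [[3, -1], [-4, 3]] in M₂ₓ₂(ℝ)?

Use coordinates relative to {E₁₁, E₁₂, E₂₁, E₂₂}.
Row-reduce the 4×4 matrix with these as rows.
The echelon form has 1 nonzero row, so the rank is 1.

1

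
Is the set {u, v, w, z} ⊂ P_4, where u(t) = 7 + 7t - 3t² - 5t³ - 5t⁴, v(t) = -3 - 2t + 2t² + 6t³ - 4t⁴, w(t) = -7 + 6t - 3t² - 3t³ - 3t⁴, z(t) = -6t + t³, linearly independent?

linearly independent

Write each element as a coordinate vector in ℝ⁵ using {1, t, …, t⁴}.
Row-reduce the matrix whose columns are u, v, w, z.
The reduction yields 4 nonzero rows, so the rank is 4.
Since rank = 4 (the number of vectors), the set is linearly independent.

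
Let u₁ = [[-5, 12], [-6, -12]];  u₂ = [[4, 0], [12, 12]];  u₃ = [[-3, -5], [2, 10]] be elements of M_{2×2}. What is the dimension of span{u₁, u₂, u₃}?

dim = 3

Pass to coordinate vectors with respect to the basis {E₁₁, E₁₂, E₂₁, E₂₂}.
Apply Gaussian elimination to the matrix whose rows are u₁, u₂, u₃.
There are 3 pivot columns, so rank = 3.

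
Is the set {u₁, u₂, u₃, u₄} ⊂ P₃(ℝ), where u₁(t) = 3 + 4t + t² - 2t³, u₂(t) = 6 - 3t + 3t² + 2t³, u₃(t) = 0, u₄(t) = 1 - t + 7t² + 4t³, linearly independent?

Write each element as a coordinate vector in ℝ⁴ using {1, t, …, t³}.
One of the vectors is the zero vector, so the set is linearly dependent.

linearly dependent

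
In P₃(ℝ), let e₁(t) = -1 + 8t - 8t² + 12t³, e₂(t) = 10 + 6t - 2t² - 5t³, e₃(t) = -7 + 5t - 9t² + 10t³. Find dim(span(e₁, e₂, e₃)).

dim = 3

Represent each element by its coordinate vector in ℝ⁴.
Put the 4×3 matrix [e₁|e₂|e₃] into echelon form.
Reduction leaves 3 leading entries, giving rank 3.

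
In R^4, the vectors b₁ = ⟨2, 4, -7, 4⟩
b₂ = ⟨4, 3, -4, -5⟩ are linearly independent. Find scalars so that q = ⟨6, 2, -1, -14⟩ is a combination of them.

Solve the system with b₁, b₂ as columns and q as the right-hand side.
The system has the unique solution (a₁, a₂) = (-1, 2).

q = -b₁ + 2b₂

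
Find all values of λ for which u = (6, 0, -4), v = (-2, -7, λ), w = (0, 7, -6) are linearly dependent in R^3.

The set is linearly dependent precisely when det[u; v; w] = 0.
The determinant works out to 308 - 42*λ.
Solving 308 - 42*λ = 0 yields λ = 22/3.

λ = 22/3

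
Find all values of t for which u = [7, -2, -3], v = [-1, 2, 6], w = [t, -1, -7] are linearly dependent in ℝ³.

t = -15/2

The set is linearly dependent precisely when det[u; v; w] = 0.
Cofactor expansion gives det = -6*t - 45.
This vanishes exactly when t = -15/2.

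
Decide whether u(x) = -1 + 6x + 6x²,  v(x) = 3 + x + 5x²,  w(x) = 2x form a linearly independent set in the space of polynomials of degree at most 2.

Take coordinates with respect to the standard basis {1, x, x²}.
Row-reduce the matrix whose columns are u, v, w.
The reduction yields 3 nonzero rows, so the rank is 3.
Since rank = 3 (the number of vectors), the set is linearly independent.

linearly independent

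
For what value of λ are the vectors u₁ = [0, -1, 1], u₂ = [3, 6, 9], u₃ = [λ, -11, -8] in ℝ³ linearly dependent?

Place the vectors as rows of a 3×3 matrix; dependence ⇔ determinant zero.
Cofactor expansion gives det = -15*λ - 57.
Solving -15*λ - 57 = 0 yields λ = -19/5.

λ = -19/5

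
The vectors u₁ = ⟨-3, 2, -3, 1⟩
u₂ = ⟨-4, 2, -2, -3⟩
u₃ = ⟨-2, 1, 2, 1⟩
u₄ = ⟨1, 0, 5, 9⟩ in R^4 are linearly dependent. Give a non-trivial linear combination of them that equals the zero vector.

Write the vectors as columns of a matrix and find a nonzero vector in its null space.
The free variable yields coefficients (1, -2, 2, -1) (any nonzero multiple also works).

u₁ - 2u₂ + 2u₃ - u₄ = 0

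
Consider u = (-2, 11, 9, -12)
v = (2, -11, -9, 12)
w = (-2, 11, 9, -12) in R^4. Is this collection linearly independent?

Row-reduce the matrix whose columns are u, v, w.
The reduction yields 1 nonzero row, so the rank is 1.
Since rank 1 < 3, the set is linearly dependent.

linearly dependent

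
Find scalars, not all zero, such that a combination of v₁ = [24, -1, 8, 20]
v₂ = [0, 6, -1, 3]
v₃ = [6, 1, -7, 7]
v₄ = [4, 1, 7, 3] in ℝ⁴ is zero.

v₁ + v₂ - 2v₃ - 3v₄ = 0

Set up α₁v₁ + … + α₄v₄ = 0 and solve the homogeneous system.
A generator of the null space is (1, 1, -2, -3).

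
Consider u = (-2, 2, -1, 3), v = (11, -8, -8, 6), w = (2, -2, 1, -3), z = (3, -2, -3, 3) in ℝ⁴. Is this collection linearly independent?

Row-reduce the matrix whose columns are u, v, w, z.
The reduction yields 2 nonzero rows, so the rank is 2.
Since rank 2 < 4, the set is linearly dependent.

linearly dependent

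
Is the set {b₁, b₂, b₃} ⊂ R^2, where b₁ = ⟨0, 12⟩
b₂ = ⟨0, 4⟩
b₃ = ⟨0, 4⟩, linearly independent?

There are 3 vectors in a 2-dimensional space, so they cannot be linearly independent.

linearly dependent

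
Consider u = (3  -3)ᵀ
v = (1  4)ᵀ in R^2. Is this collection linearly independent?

Row-reduce the matrix whose columns are u, v.
The reduction yields 2 nonzero rows, so the rank is 2.
Since rank = 2 (the number of vectors), the set is linearly independent.

linearly independent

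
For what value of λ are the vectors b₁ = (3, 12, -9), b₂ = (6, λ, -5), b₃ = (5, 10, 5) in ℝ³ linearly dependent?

λ = 35/2

Place the vectors as rows of a 3×3 matrix; dependence ⇔ determinant zero.
Cofactor expansion gives det = 60*λ - 1050.
This vanishes exactly when λ = 35/2.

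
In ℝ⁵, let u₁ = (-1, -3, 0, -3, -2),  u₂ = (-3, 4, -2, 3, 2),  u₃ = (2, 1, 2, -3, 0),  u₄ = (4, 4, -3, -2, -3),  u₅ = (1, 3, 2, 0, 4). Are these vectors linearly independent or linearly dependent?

Row-reduce the matrix whose columns are u₁, u₂, u₃, u₄, u₅.
The reduction yields 5 nonzero rows, so the rank is 5.
Since rank = 5 (the number of vectors), the set is linearly independent.

linearly independent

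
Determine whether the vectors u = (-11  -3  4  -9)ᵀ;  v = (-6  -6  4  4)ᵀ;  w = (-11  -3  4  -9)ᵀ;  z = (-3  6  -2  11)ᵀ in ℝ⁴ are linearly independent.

linearly dependent

Two of the vectors are equal, giving an immediate dependence.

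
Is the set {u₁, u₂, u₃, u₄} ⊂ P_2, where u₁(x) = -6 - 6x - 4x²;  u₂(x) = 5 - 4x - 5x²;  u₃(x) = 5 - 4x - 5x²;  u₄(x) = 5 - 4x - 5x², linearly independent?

linearly dependent

Write each element as a coordinate vector in ℝ³ using {1, x, x²}.
There are 4 vectors in a 3-dimensional space, so they cannot be linearly independent.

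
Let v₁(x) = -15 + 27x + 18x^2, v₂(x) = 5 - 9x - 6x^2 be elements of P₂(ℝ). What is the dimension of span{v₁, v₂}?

Represent each element by its coordinate vector in ℝ³.
Put the 3×2 matrix [v₁|v₂] into echelon form.
There is 1 pivot column, so rank = 1.

dim = 1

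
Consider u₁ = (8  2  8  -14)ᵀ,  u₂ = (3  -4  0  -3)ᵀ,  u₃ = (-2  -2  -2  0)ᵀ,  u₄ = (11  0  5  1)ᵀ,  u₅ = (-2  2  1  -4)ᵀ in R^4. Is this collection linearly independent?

linearly dependent

There are 5 vectors in a 4-dimensional space, so they cannot be linearly independent.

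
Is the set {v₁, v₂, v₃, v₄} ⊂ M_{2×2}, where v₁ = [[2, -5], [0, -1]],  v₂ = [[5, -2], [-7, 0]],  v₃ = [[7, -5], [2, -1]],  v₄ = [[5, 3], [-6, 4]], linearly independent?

Take coordinates with respect to the standard basis {E₁₁, E₁₂, E₂₁, E₂₂}.
Form the 4×4 matrix with these as columns; its determinant is 653.
A nonzero determinant means the columns are linearly independent.

linearly independent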